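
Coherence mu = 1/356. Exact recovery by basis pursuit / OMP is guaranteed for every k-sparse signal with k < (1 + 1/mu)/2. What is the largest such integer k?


1/mu = 356.
1 + 1/mu = 357.
(1 + 1/mu)/2 = 178.5 is not an integer, so k_max = floor(178.5) = 178.

178


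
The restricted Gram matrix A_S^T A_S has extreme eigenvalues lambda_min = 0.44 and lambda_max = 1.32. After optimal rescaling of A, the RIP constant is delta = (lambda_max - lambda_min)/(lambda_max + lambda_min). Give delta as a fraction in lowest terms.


lambda_max - lambda_min = 1.32 - 0.44 = 0.88.
lambda_max + lambda_min = 1.32 + 0.44 = 1.76.
delta = 0.88/1.76 = 88/176 = 1/2.

1/2


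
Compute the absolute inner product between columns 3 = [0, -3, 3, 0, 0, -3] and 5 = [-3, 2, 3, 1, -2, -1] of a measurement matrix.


Inner product: 0*-3 + -3*2 + 3*3 + 0*1 + 0*-2 + -3*-1
Products: [0, -6, 9, 0, 0, 3]
Sum = 6.
|dot| = 6.

6


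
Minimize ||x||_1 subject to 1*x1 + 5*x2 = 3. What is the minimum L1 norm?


Axis intercepts:
  x1 = 3, x2 = 0: L1 = 3
  x1 = 0, x2 = 3/5: L1 = 3/5
x* = (0, 3/5)
||x*||_1 = 3/5.

3/5


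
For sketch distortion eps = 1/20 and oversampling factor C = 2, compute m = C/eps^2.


1/eps = 20.
(1/eps)^2 = 400.
m = 2*400 = 800.

800


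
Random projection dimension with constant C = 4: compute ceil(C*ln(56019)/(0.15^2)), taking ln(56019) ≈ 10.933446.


ln(56019) ≈ 10.933446.
eps^2 = 0.15^2 = 0.0225.
C*ln(N)/eps^2 ≈ 4*10.933446/0.0225 ≈ 1943.7237.
m = ceil(1943.7237) = 1944.

1944


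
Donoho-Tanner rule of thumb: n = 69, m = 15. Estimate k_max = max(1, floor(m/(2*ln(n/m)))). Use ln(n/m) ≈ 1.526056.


n/m = 69/15 = 23/5.
ln(n/m) ≈ 1.526056.
2*ln(n/m) ≈ 3.052112.
m/(2*ln(n/m)) ≈ 15/3.052112 ≈ 4.9146.
floor = 4.
k_max = max(1, 4) = 4.

4


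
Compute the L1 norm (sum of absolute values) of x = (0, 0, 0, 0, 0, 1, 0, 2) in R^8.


Non-zero entries: [(5, 1), (7, 2)]
Absolute values: [1, 2]
||x||_1 = sum = 3.

3


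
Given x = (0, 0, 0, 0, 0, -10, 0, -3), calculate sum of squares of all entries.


Non-zero entries: [(5, -10), (7, -3)]
Squares: [100, 9]
||x||_2^2 = sum = 109.

109


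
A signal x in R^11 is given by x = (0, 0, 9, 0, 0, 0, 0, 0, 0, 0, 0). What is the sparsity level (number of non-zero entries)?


Non-zero positions: [2].
Sparsity = 1.

1


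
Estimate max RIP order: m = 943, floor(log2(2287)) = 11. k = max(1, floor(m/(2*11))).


floor(log2(2287)) = 11.
2*11 = 22.
m/(2*floor(log2(n))) = 943/22 ≈ 42.8636.
floor = 42.
k = max(1, 42) = 42.

42


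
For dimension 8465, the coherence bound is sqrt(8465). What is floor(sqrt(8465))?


92^2 = 8464 <= 8465 < 8649 = 93^2, so 92 <= sqrt(8465) < 93.
floor(sqrt(8465)) = 92.

92


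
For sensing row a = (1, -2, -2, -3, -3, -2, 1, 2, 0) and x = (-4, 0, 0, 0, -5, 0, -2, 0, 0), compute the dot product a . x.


Non-zero terms: ['1*-4', '-3*-5', '1*-2']
Products: [-4, 15, -2]
y = sum = 9.

9


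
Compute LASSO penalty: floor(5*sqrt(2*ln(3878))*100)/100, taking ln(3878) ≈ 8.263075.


ln(3878) ≈ 8.263075.
2*ln(n) ≈ 16.52615.
sqrt(2*ln(n)) ≈ sqrt(16.52615) ≈ 4.065237.
lambda ≈ 5*4.065237 = 20.326185.
floor(lambda*100)/100 = 20.32.

20.32


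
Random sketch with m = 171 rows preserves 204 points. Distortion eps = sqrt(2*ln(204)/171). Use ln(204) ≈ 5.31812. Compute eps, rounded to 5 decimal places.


ln(204) ≈ 5.31812.
2*ln(N)/m ≈ 2*5.31812/171 ≈ 0.06220023.
eps = sqrt(0.06220023) ≈ 0.2493997 ≈ 0.24940.

0.24940


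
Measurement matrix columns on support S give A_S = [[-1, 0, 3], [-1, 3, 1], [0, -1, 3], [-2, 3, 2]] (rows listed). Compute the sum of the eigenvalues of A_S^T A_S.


Sum of eigenvalues of A_S^T A_S = trace(A_S^T A_S) = sum of squared column norms of A_S.
A_S^T A_S diagonal: [6, 19, 23].
trace = 6 + 19 + 23 = 48.

48


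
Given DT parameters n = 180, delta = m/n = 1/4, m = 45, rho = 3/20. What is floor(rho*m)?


m = 1/4*180 = 45.
rho = 3/20.
rho*m = 3/20*45 = 6.75.
k = floor(6.75) = 6.

6


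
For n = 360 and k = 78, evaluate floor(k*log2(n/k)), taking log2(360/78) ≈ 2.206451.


log2(n/k) = log2(360/78) ≈ 2.206451.
k*log2(n/k) ≈ 78*2.206451 = 172.103178.
floor(172.103178) = 172.

172


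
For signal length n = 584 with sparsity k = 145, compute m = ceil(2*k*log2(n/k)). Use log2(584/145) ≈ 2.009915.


log2(n/k) = log2(584/145) ≈ 2.009915.
2*k*log2(n/k) ≈ 2*145*2.009915 = 582.87535.
m = ceil(582.87535) = 583.

583


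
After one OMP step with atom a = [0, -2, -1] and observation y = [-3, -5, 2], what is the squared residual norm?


a^T a = 5.
a^T y = 8.
coeff = 8/5 = 8/5.
||r||^2 = 126/5.

126/5


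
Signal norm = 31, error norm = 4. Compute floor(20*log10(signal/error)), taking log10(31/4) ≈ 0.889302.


||x||/||e|| = 31/4.
log10(31/4) ≈ 0.889302.
20*log10(||x||/||e||) ≈ 20*0.889302 = 17.78604.
floor(17.78604) = 17.

17


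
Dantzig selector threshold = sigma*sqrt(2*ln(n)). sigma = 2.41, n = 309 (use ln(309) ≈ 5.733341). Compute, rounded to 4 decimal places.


ln(309) ≈ 5.733341.
2*ln(n) ≈ 11.466682.
sqrt(2*ln(n)) ≈ sqrt(11.466682) ≈ 3.386249.
threshold ≈ 2.41*3.386249 = 8.16086009 ≈ 8.1609.

8.1609


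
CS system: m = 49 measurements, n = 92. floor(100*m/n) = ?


100*m/n = 100*49/92 ≈ 53.2609.
floor = 53.

53


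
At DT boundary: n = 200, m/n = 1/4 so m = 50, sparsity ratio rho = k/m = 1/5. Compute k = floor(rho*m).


m = 1/4*200 = 50.
rho = 1/5.
rho*m = 1/5*50 = 10.
k = floor(10) = 10.

10


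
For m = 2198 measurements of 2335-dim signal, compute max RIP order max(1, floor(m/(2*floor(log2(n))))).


floor(log2(2335)) = 11.
2*11 = 22.
m/(2*floor(log2(n))) = 2198/22 ≈ 99.9091.
floor = 99.
k = max(1, 99) = 99.

99


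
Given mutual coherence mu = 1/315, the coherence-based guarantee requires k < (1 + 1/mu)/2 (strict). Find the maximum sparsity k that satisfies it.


1/mu = 315.
1 + 1/mu = 316.
(1 + 1/mu)/2 = 158 is an integer and the inequality is strict, so k_max = 158 - 1 = 157.

157


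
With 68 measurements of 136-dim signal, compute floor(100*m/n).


100*m/n = 100*68/136 ≈ 50.0.
floor = 50.

50


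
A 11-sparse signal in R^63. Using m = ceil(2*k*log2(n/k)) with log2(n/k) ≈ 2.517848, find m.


log2(n/k) = log2(63/11) ≈ 2.517848.
2*k*log2(n/k) ≈ 2*11*2.517848 = 55.392656.
m = ceil(55.392656) = 56.

56


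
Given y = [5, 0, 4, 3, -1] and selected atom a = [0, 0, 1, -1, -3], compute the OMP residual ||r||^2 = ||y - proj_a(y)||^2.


a^T a = 11.
a^T y = 4.
coeff = 4/11 = 4/11.
||r||^2 = 545/11.

545/11


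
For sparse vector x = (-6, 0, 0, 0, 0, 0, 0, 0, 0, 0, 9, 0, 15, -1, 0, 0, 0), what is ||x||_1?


Non-zero entries: [(0, -6), (10, 9), (12, 15), (13, -1)]
Absolute values: [6, 9, 15, 1]
||x||_1 = sum = 31.

31


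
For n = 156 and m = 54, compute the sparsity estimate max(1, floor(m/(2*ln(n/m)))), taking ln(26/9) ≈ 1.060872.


n/m = 156/54 = 26/9.
ln(n/m) ≈ 1.060872.
2*ln(n/m) ≈ 2.121744.
m/(2*ln(n/m)) ≈ 54/2.121744 ≈ 25.4508.
floor = 25.
k_max = max(1, 25) = 25.

25


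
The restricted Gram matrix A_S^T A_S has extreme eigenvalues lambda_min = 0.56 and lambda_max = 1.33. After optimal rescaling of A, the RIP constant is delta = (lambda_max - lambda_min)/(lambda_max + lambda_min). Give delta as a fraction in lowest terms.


lambda_max - lambda_min = 1.33 - 0.56 = 0.77.
lambda_max + lambda_min = 1.33 + 0.56 = 1.89.
delta = 0.77/1.89 = 77/189 = 11/27.

11/27


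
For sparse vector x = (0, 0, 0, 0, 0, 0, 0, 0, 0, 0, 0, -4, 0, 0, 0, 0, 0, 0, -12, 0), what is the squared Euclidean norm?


Non-zero entries: [(11, -4), (18, -12)]
Squares: [16, 144]
||x||_2^2 = sum = 160.

160


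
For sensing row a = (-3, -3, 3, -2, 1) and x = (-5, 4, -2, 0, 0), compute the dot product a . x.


Non-zero terms: ['-3*-5', '-3*4', '3*-2']
Products: [15, -12, -6]
y = sum = -3.

-3


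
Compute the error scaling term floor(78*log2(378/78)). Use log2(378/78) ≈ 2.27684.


log2(n/k) = log2(378/78) ≈ 2.27684.
k*log2(n/k) ≈ 78*2.27684 = 177.59352.
floor(177.59352) = 177.

177


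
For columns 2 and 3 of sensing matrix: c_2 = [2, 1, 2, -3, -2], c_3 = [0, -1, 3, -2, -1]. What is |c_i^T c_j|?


Inner product: 2*0 + 1*-1 + 2*3 + -3*-2 + -2*-1
Products: [0, -1, 6, 6, 2]
Sum = 13.
|dot| = 13.

13


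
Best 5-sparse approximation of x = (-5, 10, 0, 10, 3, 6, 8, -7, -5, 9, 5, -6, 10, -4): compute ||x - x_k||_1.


Sorted |x_i| descending: [10, 10, 10, 9, 8, 7, 6, 6, 5, 5, 5, 4, 3, 0]
Keep top 5: [10, 10, 10, 9, 8]
Tail entries: [7, 6, 6, 5, 5, 5, 4, 3, 0]
L1 error = sum of tail = 41.

41


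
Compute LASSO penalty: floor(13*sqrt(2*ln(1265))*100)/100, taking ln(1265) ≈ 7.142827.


ln(1265) ≈ 7.142827.
2*ln(n) ≈ 14.285654.
sqrt(2*ln(n)) ≈ sqrt(14.285654) ≈ 3.779637.
lambda ≈ 13*3.779637 = 49.135281.
floor(lambda*100)/100 = 49.13.

49.13


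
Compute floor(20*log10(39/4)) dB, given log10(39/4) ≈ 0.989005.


||x||/||e|| = 39/4.
log10(39/4) ≈ 0.989005.
20*log10(||x||/||e||) ≈ 20*0.989005 = 19.7801.
floor(19.7801) = 19.

19


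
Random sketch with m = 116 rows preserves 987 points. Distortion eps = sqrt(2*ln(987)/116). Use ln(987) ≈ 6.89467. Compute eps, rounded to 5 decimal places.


ln(987) ≈ 6.89467.
2*ln(N)/m ≈ 2*6.89467/116 ≈ 0.11887362.
eps = sqrt(0.11887362) ≈ 0.3447805 ≈ 0.34478.

0.34478


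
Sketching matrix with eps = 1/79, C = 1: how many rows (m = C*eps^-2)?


1/eps = 79.
(1/eps)^2 = 6241.
m = 1*6241 = 6241.

6241


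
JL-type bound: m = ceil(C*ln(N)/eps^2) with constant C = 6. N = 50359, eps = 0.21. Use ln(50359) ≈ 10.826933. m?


ln(50359) ≈ 10.826933.
eps^2 = 0.21^2 = 0.0441.
C*ln(N)/eps^2 ≈ 6*10.826933/0.0441 ≈ 1473.0521.
m = ceil(1473.0521) = 1474.

1474


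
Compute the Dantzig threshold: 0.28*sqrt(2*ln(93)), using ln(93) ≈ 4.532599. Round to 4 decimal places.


ln(93) ≈ 4.532599.
2*ln(n) ≈ 9.065198.
sqrt(2*ln(n)) ≈ sqrt(9.065198) ≈ 3.010847.
threshold ≈ 0.28*3.010847 = 0.84303716 ≈ 0.8430.

0.8430


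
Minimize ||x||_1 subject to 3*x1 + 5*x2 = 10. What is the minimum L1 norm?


Axis intercepts:
  x1 = 10/3, x2 = 0: L1 = 10/3
  x1 = 0, x2 = 2: L1 = 2
x* = (0, 2)
||x*||_1 = 2.

2


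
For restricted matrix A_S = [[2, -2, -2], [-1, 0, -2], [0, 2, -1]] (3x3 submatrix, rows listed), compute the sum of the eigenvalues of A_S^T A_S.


Sum of eigenvalues of A_S^T A_S = trace(A_S^T A_S) = sum of squared column norms of A_S.
A_S^T A_S diagonal: [5, 8, 9].
trace = 5 + 8 + 9 = 22.

22


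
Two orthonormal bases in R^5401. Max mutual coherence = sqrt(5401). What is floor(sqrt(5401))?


73^2 = 5329 <= 5401 < 5476 = 74^2, so 73 <= sqrt(5401) < 74.
floor(sqrt(5401)) = 73.

73


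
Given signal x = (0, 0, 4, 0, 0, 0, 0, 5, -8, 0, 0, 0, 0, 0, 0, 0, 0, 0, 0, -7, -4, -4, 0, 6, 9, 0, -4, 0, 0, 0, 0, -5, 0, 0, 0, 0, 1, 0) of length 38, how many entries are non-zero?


Non-zero positions: [2, 7, 8, 19, 20, 21, 23, 24, 26, 31, 36].
Sparsity = 11.

11


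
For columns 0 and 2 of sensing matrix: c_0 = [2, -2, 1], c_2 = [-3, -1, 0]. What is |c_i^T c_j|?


Inner product: 2*-3 + -2*-1 + 1*0
Products: [-6, 2, 0]
Sum = -4.
|dot| = 4.

4


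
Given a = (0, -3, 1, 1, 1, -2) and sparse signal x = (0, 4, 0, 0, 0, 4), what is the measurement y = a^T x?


Non-zero terms: ['-3*4', '-2*4']
Products: [-12, -8]
y = sum = -20.

-20


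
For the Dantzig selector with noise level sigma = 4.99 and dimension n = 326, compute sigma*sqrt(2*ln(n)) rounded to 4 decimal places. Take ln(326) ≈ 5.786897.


ln(326) ≈ 5.786897.
2*ln(n) ≈ 11.573794.
sqrt(2*ln(n)) ≈ sqrt(11.573794) ≈ 3.402028.
threshold ≈ 4.99*3.402028 = 16.97611972 ≈ 16.9761.

16.9761


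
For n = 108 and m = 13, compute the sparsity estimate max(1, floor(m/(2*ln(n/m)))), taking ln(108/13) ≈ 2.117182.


n/m = 108/13.
ln(n/m) ≈ 2.117182.
2*ln(n/m) ≈ 4.234364.
m/(2*ln(n/m)) ≈ 13/4.234364 ≈ 3.0701.
floor = 3.
k_max = max(1, 3) = 3.

3


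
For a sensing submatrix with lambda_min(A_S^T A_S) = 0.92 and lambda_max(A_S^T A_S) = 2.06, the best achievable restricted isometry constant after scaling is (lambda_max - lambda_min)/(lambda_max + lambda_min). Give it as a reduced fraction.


lambda_max - lambda_min = 2.06 - 0.92 = 1.14.
lambda_max + lambda_min = 2.06 + 0.92 = 2.98.
delta = 1.14/2.98 = 114/298 = 57/149.

57/149


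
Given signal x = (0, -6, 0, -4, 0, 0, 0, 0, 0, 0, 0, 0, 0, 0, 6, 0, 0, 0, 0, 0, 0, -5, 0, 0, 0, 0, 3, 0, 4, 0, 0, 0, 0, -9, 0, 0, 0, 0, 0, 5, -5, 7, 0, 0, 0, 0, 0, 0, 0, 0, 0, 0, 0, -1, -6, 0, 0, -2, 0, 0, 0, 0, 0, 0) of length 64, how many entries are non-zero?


Non-zero positions: [1, 3, 14, 21, 26, 28, 33, 39, 40, 41, 53, 54, 57].
Sparsity = 13.

13


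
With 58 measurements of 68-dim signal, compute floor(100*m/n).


100*m/n = 100*58/68 ≈ 85.2941.
floor = 85.

85


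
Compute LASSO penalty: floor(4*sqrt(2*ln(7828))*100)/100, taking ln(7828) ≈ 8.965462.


ln(7828) ≈ 8.965462.
2*ln(n) ≈ 17.930924.
sqrt(2*ln(n)) ≈ sqrt(17.930924) ≈ 4.234492.
lambda ≈ 4*4.234492 = 16.937968.
floor(lambda*100)/100 = 16.93.

16.93


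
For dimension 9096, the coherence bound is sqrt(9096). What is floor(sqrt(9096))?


95^2 = 9025 <= 9096 < 9216 = 96^2, so 95 <= sqrt(9096) < 96.
floor(sqrt(9096)) = 95.

95


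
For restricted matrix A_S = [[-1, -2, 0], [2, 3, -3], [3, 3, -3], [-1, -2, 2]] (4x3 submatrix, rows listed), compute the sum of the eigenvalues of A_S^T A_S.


Sum of eigenvalues of A_S^T A_S = trace(A_S^T A_S) = sum of squared column norms of A_S.
A_S^T A_S diagonal: [15, 26, 22].
trace = 15 + 26 + 22 = 63.

63


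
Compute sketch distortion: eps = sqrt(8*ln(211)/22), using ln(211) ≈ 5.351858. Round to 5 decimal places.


ln(211) ≈ 5.351858.
8*ln(N)/m ≈ 8*5.351858/22 ≈ 1.94613018.
eps = sqrt(1.94613018) ≈ 1.3950377 ≈ 1.39504.

1.39504


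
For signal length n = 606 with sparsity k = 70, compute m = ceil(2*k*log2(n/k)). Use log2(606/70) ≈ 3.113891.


log2(n/k) = log2(606/70) ≈ 3.113891.
2*k*log2(n/k) ≈ 2*70*3.113891 = 435.94474.
m = ceil(435.94474) = 436.

436


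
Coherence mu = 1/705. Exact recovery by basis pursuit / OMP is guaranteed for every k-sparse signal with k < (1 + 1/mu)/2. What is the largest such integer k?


1/mu = 705.
1 + 1/mu = 706.
(1 + 1/mu)/2 = 353 is an integer and the inequality is strict, so k_max = 353 - 1 = 352.

352


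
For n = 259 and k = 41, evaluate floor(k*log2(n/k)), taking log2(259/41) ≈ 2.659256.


log2(n/k) = log2(259/41) ≈ 2.659256.
k*log2(n/k) ≈ 41*2.659256 = 109.029496.
floor(109.029496) = 109.

109


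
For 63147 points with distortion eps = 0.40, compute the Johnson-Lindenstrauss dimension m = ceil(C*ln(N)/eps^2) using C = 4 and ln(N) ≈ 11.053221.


ln(63147) ≈ 11.053221.
eps^2 = 0.40^2 = 0.16.
C*ln(N)/eps^2 ≈ 4*11.053221/0.16 ≈ 276.3305.
m = ceil(276.3305) = 277.

277


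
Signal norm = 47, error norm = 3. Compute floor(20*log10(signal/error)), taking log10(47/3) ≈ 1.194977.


||x||/||e|| = 47/3.
log10(47/3) ≈ 1.194977.
20*log10(||x||/||e||) ≈ 20*1.194977 = 23.89954.
floor(23.89954) = 23.

23


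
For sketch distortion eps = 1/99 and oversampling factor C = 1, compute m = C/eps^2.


1/eps = 99.
(1/eps)^2 = 9801.
m = 1*9801 = 9801.

9801


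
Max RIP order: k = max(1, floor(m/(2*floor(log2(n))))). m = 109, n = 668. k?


floor(log2(668)) = 9.
2*9 = 18.
m/(2*floor(log2(n))) = 109/18 ≈ 6.0556.
floor = 6.
k = max(1, 6) = 6.

6


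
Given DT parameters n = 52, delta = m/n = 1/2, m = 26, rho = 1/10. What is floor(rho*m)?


m = 1/2*52 = 26.
rho = 1/10.
rho*m = 1/10*26 = 2.6.
k = floor(2.6) = 2.

2


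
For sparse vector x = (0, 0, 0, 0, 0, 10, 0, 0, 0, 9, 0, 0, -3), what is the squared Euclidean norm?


Non-zero entries: [(5, 10), (9, 9), (12, -3)]
Squares: [100, 81, 9]
||x||_2^2 = sum = 190.

190


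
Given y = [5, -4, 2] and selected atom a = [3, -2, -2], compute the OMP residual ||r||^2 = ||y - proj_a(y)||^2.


a^T a = 17.
a^T y = 19.
coeff = 19/17 = 19/17.
||r||^2 = 404/17.

404/17


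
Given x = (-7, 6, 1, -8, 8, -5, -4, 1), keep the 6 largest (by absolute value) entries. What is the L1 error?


Sorted |x_i| descending: [8, 8, 7, 6, 5, 4, 1, 1]
Keep top 6: [8, 8, 7, 6, 5, 4]
Tail entries: [1, 1]
L1 error = sum of tail = 2.

2


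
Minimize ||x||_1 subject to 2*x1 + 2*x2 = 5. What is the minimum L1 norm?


Axis intercepts:
  x1 = 5/2, x2 = 0: L1 = 5/2
  x1 = 0, x2 = 5/2: L1 = 5/2
x* = (5/2, 0)
||x*||_1 = 5/2.

5/2


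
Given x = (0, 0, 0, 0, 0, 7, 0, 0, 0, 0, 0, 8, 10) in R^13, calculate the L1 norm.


Non-zero entries: [(5, 7), (11, 8), (12, 10)]
Absolute values: [7, 8, 10]
||x||_1 = sum = 25.

25


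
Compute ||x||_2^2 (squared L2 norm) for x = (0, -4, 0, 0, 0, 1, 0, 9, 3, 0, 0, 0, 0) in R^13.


Non-zero entries: [(1, -4), (5, 1), (7, 9), (8, 3)]
Squares: [16, 1, 81, 9]
||x||_2^2 = sum = 107.

107


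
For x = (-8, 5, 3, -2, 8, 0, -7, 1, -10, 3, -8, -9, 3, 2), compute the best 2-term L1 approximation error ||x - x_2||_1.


Sorted |x_i| descending: [10, 9, 8, 8, 8, 7, 5, 3, 3, 3, 2, 2, 1, 0]
Keep top 2: [10, 9]
Tail entries: [8, 8, 8, 7, 5, 3, 3, 3, 2, 2, 1, 0]
L1 error = sum of tail = 50.

50


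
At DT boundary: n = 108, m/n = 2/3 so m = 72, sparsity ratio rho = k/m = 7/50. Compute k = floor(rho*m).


m = 2/3*108 = 72.
rho = 7/50.
rho*m = 7/50*72 = 10.08.
k = floor(10.08) = 10.

10


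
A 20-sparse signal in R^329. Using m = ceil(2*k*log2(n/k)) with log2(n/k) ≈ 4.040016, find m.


log2(n/k) = log2(329/20) ≈ 4.040016.
2*k*log2(n/k) ≈ 2*20*4.040016 = 161.60064.
m = ceil(161.60064) = 162.

162


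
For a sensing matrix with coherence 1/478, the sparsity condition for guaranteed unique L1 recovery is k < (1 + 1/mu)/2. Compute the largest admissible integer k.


1/mu = 478.
1 + 1/mu = 479.
(1 + 1/mu)/2 = 239.5 is not an integer, so k_max = floor(239.5) = 239.

239


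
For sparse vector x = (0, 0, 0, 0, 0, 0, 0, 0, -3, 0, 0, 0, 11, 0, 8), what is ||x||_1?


Non-zero entries: [(8, -3), (12, 11), (14, 8)]
Absolute values: [3, 11, 8]
||x||_1 = sum = 22.

22


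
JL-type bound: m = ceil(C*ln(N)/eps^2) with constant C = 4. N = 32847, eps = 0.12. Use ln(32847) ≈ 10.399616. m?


ln(32847) ≈ 10.399616.
eps^2 = 0.12^2 = 0.0144.
C*ln(N)/eps^2 ≈ 4*10.399616/0.0144 ≈ 2888.7822.
m = ceil(2888.7822) = 2889.

2889


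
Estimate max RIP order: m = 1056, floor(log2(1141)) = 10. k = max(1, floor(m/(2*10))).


floor(log2(1141)) = 10.
2*10 = 20.
m/(2*floor(log2(n))) = 1056/20 ≈ 52.8.
floor = 52.
k = max(1, 52) = 52.

52


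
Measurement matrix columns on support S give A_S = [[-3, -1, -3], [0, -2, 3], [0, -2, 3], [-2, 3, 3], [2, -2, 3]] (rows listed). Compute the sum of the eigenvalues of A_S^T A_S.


Sum of eigenvalues of A_S^T A_S = trace(A_S^T A_S) = sum of squared column norms of A_S.
A_S^T A_S diagonal: [17, 22, 45].
trace = 17 + 22 + 45 = 84.

84


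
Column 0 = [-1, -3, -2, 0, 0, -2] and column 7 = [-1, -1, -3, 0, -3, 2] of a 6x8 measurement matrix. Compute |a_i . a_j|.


Inner product: -1*-1 + -3*-1 + -2*-3 + 0*0 + 0*-3 + -2*2
Products: [1, 3, 6, 0, 0, -4]
Sum = 6.
|dot| = 6.

6


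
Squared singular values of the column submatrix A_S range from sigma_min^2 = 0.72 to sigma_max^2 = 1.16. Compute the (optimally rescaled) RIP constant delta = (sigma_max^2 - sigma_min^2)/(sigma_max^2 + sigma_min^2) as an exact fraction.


lambda_max - lambda_min = 1.16 - 0.72 = 0.44.
lambda_max + lambda_min = 1.16 + 0.72 = 1.88.
delta = 0.44/1.88 = 44/188 = 11/47.

11/47


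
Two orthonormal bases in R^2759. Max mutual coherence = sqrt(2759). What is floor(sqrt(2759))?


52^2 = 2704 <= 2759 < 2809 = 53^2, so 52 <= sqrt(2759) < 53.
floor(sqrt(2759)) = 52.

52


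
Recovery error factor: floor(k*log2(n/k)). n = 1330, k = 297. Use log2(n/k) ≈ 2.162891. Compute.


log2(n/k) = log2(1330/297) ≈ 2.162891.
k*log2(n/k) ≈ 297*2.162891 = 642.378627.
floor(642.378627) = 642.

642


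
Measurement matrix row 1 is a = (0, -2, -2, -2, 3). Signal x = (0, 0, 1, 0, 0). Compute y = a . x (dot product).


Non-zero terms: ['-2*1']
Products: [-2]
y = sum = -2.

-2


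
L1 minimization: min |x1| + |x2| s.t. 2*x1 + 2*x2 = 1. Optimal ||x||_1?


Axis intercepts:
  x1 = 1/2, x2 = 0: L1 = 1/2
  x1 = 0, x2 = 1/2: L1 = 1/2
x* = (1/2, 0)
||x*||_1 = 1/2.

1/2


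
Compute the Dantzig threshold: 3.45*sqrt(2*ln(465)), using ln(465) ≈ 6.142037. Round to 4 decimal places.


ln(465) ≈ 6.142037.
2*ln(n) ≈ 12.284074.
sqrt(2*ln(n)) ≈ sqrt(12.284074) ≈ 3.504864.
threshold ≈ 3.45*3.504864 = 12.0917808 ≈ 12.0918.

12.0918


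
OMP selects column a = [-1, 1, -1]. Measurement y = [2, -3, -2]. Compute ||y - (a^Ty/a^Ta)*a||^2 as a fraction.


a^T a = 3.
a^T y = -3.
coeff = -3/3 = -1.
||r||^2 = 14.

14


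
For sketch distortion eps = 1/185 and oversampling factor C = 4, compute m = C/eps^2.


1/eps = 185.
(1/eps)^2 = 34225.
m = 4*34225 = 136900.

136900


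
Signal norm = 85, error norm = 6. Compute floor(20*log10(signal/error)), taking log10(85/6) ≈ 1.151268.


||x||/||e|| = 85/6.
log10(85/6) ≈ 1.151268.
20*log10(||x||/||e||) ≈ 20*1.151268 = 23.02536.
floor(23.02536) = 23.

23


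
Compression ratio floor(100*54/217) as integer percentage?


100*m/n = 100*54/217 ≈ 24.8848.
floor = 24.

24


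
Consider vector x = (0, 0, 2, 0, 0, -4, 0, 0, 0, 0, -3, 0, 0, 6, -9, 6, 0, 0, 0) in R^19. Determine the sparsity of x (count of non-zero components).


Non-zero positions: [2, 5, 10, 13, 14, 15].
Sparsity = 6.

6


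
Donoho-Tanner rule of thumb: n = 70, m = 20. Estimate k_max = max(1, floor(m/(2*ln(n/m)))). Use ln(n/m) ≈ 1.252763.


n/m = 70/20 = 7/2.
ln(n/m) ≈ 1.252763.
2*ln(n/m) ≈ 2.505526.
m/(2*ln(n/m)) ≈ 20/2.505526 ≈ 7.9824.
floor = 7.
k_max = max(1, 7) = 7.

7


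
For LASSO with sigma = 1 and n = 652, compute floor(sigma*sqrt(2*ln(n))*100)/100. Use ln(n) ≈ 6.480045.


ln(652) ≈ 6.480045.
2*ln(n) ≈ 12.96009.
sqrt(2*ln(n)) ≈ sqrt(12.96009) ≈ 3.600012.
lambda ≈ 1*3.600012 = 3.600012.
floor(lambda*100)/100 = 3.60.

3.60


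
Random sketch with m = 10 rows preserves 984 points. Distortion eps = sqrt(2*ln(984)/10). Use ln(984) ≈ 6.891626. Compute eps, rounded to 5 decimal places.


ln(984) ≈ 6.891626.
2*ln(N)/m ≈ 2*6.891626/10 ≈ 1.3783252.
eps = sqrt(1.3783252) ≈ 1.174021 ≈ 1.17402.

1.17402


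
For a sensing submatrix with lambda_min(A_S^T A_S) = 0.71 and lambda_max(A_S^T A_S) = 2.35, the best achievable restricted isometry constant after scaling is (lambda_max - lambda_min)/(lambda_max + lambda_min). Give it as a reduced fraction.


lambda_max - lambda_min = 2.35 - 0.71 = 1.64.
lambda_max + lambda_min = 2.35 + 0.71 = 3.06.
delta = 1.64/3.06 = 164/306 = 82/153.

82/153


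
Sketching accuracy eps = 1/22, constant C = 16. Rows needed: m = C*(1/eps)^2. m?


1/eps = 22.
(1/eps)^2 = 484.
m = 16*484 = 7744.

7744


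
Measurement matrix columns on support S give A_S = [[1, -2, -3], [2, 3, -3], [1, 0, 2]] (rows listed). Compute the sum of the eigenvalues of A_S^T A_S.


Sum of eigenvalues of A_S^T A_S = trace(A_S^T A_S) = sum of squared column norms of A_S.
A_S^T A_S diagonal: [6, 13, 22].
trace = 6 + 13 + 22 = 41.

41


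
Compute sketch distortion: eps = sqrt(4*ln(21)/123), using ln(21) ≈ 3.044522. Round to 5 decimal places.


ln(21) ≈ 3.044522.
4*ln(N)/m ≈ 4*3.044522/123 ≈ 0.09900885.
eps = sqrt(0.09900885) ≈ 0.3146567 ≈ 0.31466.

0.31466


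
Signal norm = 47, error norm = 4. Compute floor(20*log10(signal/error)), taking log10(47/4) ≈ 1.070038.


||x||/||e|| = 47/4.
log10(47/4) ≈ 1.070038.
20*log10(||x||/||e||) ≈ 20*1.070038 = 21.40076.
floor(21.40076) = 21.

21


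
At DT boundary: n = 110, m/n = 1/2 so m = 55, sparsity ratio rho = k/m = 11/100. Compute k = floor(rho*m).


m = 1/2*110 = 55.
rho = 11/100.
rho*m = 11/100*55 = 6.05.
k = floor(6.05) = 6.

6


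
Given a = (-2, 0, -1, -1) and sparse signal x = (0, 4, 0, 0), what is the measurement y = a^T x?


Non-zero terms: ['0*4']
Products: [0]
y = sum = 0.

0


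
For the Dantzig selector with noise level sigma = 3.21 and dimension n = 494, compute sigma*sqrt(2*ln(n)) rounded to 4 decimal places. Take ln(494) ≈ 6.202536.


ln(494) ≈ 6.202536.
2*ln(n) ≈ 12.405072.
sqrt(2*ln(n)) ≈ sqrt(12.405072) ≈ 3.522083.
threshold ≈ 3.21*3.522083 = 11.30588643 ≈ 11.3059.

11.3059


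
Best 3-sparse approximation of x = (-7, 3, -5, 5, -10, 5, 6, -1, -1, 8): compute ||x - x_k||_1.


Sorted |x_i| descending: [10, 8, 7, 6, 5, 5, 5, 3, 1, 1]
Keep top 3: [10, 8, 7]
Tail entries: [6, 5, 5, 5, 3, 1, 1]
L1 error = sum of tail = 26.

26


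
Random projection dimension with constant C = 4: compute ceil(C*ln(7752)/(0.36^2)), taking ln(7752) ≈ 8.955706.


ln(7752) ≈ 8.955706.
eps^2 = 0.36^2 = 0.1296.
C*ln(N)/eps^2 ≈ 4*8.955706/0.1296 ≈ 276.4107.
m = ceil(276.4107) = 277.

277


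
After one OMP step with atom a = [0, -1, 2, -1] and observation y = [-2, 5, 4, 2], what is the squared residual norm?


a^T a = 6.
a^T y = 1.
coeff = 1/6 = 1/6.
||r||^2 = 293/6.

293/6


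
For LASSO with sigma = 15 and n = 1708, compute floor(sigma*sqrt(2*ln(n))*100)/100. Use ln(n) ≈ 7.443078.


ln(1708) ≈ 7.443078.
2*ln(n) ≈ 14.886156.
sqrt(2*ln(n)) ≈ sqrt(14.886156) ≈ 3.858258.
lambda ≈ 15*3.858258 = 57.87387.
floor(lambda*100)/100 = 57.87.

57.87


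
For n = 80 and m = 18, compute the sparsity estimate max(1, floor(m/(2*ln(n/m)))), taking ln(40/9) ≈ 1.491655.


n/m = 80/18 = 40/9.
ln(n/m) ≈ 1.491655.
2*ln(n/m) ≈ 2.98331.
m/(2*ln(n/m)) ≈ 18/2.98331 ≈ 6.0336.
floor = 6.
k_max = max(1, 6) = 6.

6


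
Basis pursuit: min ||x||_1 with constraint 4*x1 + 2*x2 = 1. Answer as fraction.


Axis intercepts:
  x1 = 1/4, x2 = 0: L1 = 1/4
  x1 = 0, x2 = 1/2: L1 = 1/2
x* = (1/4, 0)
||x*||_1 = 1/4.

1/4


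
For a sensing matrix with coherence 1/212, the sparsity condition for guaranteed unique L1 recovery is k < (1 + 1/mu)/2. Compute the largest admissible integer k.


1/mu = 212.
1 + 1/mu = 213.
(1 + 1/mu)/2 = 106.5 is not an integer, so k_max = floor(106.5) = 106.

106


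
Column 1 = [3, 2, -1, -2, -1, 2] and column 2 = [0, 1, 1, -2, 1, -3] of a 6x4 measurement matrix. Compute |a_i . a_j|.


Inner product: 3*0 + 2*1 + -1*1 + -2*-2 + -1*1 + 2*-3
Products: [0, 2, -1, 4, -1, -6]
Sum = -2.
|dot| = 2.

2


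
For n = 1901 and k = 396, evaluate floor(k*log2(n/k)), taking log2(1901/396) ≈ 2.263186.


log2(n/k) = log2(1901/396) ≈ 2.263186.
k*log2(n/k) ≈ 396*2.263186 = 896.221656.
floor(896.221656) = 896.

896


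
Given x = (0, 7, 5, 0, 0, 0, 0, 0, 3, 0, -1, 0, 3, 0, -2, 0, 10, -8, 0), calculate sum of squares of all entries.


Non-zero entries: [(1, 7), (2, 5), (8, 3), (10, -1), (12, 3), (14, -2), (16, 10), (17, -8)]
Squares: [49, 25, 9, 1, 9, 4, 100, 64]
||x||_2^2 = sum = 261.

261


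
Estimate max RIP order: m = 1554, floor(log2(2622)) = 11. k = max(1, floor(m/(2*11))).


floor(log2(2622)) = 11.
2*11 = 22.
m/(2*floor(log2(n))) = 1554/22 ≈ 70.6364.
floor = 70.
k = max(1, 70) = 70.

70


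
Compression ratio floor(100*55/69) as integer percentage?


100*m/n = 100*55/69 ≈ 79.7101.
floor = 79.

79


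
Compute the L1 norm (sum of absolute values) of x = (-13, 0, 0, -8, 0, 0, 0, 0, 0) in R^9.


Non-zero entries: [(0, -13), (3, -8)]
Absolute values: [13, 8]
||x||_1 = sum = 21.

21


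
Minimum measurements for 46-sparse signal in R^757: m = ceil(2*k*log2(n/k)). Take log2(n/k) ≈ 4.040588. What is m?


log2(n/k) = log2(757/46) ≈ 4.040588.
2*k*log2(n/k) ≈ 2*46*4.040588 = 371.734096.
m = ceil(371.734096) = 372.

372


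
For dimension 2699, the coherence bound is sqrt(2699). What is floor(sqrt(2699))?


51^2 = 2601 <= 2699 < 2704 = 52^2, so 51 <= sqrt(2699) < 52.
floor(sqrt(2699)) = 51.

51


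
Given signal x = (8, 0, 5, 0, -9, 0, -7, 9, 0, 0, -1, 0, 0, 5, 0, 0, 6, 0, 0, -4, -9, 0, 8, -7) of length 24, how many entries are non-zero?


Non-zero positions: [0, 2, 4, 6, 7, 10, 13, 16, 19, 20, 22, 23].
Sparsity = 12.

12


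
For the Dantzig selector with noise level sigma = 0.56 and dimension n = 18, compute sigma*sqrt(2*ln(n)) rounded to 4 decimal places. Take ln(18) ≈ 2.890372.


ln(18) ≈ 2.890372.
2*ln(n) ≈ 5.780744.
sqrt(2*ln(n)) ≈ sqrt(5.780744) ≈ 2.404318.
threshold ≈ 0.56*2.404318 = 1.34641808 ≈ 1.3464.

1.3464


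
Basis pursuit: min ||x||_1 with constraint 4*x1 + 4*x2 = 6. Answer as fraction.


Axis intercepts:
  x1 = 3/2, x2 = 0: L1 = 3/2
  x1 = 0, x2 = 3/2: L1 = 3/2
x* = (3/2, 0)
||x*||_1 = 3/2.

3/2


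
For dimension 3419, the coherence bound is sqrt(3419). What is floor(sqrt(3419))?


58^2 = 3364 <= 3419 < 3481 = 59^2, so 58 <= sqrt(3419) < 59.
floor(sqrt(3419)) = 58.

58


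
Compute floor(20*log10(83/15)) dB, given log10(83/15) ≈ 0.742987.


||x||/||e|| = 83/15.
log10(83/15) ≈ 0.742987.
20*log10(||x||/||e||) ≈ 20*0.742987 = 14.85974.
floor(14.85974) = 14.

14


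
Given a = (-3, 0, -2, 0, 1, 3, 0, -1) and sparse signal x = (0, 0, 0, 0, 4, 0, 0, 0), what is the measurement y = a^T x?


Non-zero terms: ['1*4']
Products: [4]
y = sum = 4.

4


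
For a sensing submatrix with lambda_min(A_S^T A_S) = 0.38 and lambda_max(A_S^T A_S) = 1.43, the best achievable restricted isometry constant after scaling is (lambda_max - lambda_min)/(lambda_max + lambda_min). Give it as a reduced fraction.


lambda_max - lambda_min = 1.43 - 0.38 = 1.05.
lambda_max + lambda_min = 1.43 + 0.38 = 1.81.
delta = 1.05/1.81 = 105/181.

105/181


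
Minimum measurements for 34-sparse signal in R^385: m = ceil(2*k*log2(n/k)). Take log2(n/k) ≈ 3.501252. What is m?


log2(n/k) = log2(385/34) ≈ 3.501252.
2*k*log2(n/k) ≈ 2*34*3.501252 = 238.085136.
m = ceil(238.085136) = 239.

239


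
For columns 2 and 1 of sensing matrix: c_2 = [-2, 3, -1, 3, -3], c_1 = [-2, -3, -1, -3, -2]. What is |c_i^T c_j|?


Inner product: -2*-2 + 3*-3 + -1*-1 + 3*-3 + -3*-2
Products: [4, -9, 1, -9, 6]
Sum = -7.
|dot| = 7.

7


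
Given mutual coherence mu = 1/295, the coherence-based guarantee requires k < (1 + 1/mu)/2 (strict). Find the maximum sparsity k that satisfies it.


1/mu = 295.
1 + 1/mu = 296.
(1 + 1/mu)/2 = 148 is an integer and the inequality is strict, so k_max = 148 - 1 = 147.

147


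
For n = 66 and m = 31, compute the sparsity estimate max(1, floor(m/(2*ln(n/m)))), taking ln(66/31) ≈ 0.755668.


n/m = 66/31.
ln(n/m) ≈ 0.755668.
2*ln(n/m) ≈ 1.511336.
m/(2*ln(n/m)) ≈ 31/1.511336 ≈ 20.5117.
floor = 20.
k_max = max(1, 20) = 20.

20


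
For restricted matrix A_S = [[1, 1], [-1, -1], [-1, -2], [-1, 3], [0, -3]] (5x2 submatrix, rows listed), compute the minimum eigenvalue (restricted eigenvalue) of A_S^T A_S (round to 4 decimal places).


A_S^T A_S = [[4, 1], [1, 24]].
trace = 28.
det = 95.
disc = trace^2 - 4*det = 784 - 4*95 = 404.
sqrt(404) ≈ 20.099751.
lam_min = (28 - sqrt(404))/2 ≈ (28 - 20.099751)/2 = 3.9501245 ≈ 3.9501.

3.9501


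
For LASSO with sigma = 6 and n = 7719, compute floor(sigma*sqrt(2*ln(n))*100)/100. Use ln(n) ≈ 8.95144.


ln(7719) ≈ 8.95144.
2*ln(n) ≈ 17.90288.
sqrt(2*ln(n)) ≈ sqrt(17.90288) ≈ 4.23118.
lambda ≈ 6*4.23118 = 25.38708.
floor(lambda*100)/100 = 25.38.

25.38


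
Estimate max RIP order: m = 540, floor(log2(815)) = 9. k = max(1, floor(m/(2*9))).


floor(log2(815)) = 9.
2*9 = 18.
m/(2*floor(log2(n))) = 540/18 ≈ 30.0.
floor = 30.
k = max(1, 30) = 30.

30


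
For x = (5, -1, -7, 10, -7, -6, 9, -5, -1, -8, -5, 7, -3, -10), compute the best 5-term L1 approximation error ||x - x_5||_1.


Sorted |x_i| descending: [10, 10, 9, 8, 7, 7, 7, 6, 5, 5, 5, 3, 1, 1]
Keep top 5: [10, 10, 9, 8, 7]
Tail entries: [7, 7, 6, 5, 5, 5, 3, 1, 1]
L1 error = sum of tail = 40.

40


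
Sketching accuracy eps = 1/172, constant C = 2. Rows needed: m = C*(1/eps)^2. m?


1/eps = 172.
(1/eps)^2 = 29584.
m = 2*29584 = 59168.

59168


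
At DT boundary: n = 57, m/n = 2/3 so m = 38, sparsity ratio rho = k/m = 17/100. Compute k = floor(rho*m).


m = 2/3*57 = 38.
rho = 17/100.
rho*m = 17/100*38 = 6.46.
k = floor(6.46) = 6.

6


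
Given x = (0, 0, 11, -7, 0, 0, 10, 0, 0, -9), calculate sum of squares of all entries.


Non-zero entries: [(2, 11), (3, -7), (6, 10), (9, -9)]
Squares: [121, 49, 100, 81]
||x||_2^2 = sum = 351.

351


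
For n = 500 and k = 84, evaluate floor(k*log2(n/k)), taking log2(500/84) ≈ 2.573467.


log2(n/k) = log2(500/84) ≈ 2.573467.
k*log2(n/k) ≈ 84*2.573467 = 216.171228.
floor(216.171228) = 216.

216


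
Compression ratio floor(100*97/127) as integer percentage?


100*m/n = 100*97/127 ≈ 76.378.
floor = 76.

76


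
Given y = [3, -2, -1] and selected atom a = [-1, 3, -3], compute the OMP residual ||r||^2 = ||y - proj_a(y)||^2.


a^T a = 19.
a^T y = -6.
coeff = -6/19 = -6/19.
||r||^2 = 230/19.

230/19


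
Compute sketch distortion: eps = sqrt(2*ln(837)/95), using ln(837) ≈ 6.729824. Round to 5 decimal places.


ln(837) ≈ 6.729824.
2*ln(N)/m ≈ 2*6.729824/95 ≈ 0.14168051.
eps = sqrt(0.14168051) ≈ 0.3764047 ≈ 0.37640.

0.37640


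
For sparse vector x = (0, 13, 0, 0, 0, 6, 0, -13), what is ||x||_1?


Non-zero entries: [(1, 13), (5, 6), (7, -13)]
Absolute values: [13, 6, 13]
||x||_1 = sum = 32.

32


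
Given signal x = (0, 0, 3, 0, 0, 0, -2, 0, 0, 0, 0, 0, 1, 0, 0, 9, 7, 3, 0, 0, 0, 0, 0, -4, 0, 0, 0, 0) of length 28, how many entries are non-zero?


Non-zero positions: [2, 6, 12, 15, 16, 17, 23].
Sparsity = 7.

7


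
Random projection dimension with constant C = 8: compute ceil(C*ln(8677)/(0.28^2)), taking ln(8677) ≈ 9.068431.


ln(8677) ≈ 9.068431.
eps^2 = 0.28^2 = 0.0784.
C*ln(N)/eps^2 ≈ 8*9.068431/0.0784 ≈ 925.3501.
m = ceil(925.3501) = 926.

926


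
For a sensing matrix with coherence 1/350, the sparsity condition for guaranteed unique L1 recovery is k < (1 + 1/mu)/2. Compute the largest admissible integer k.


1/mu = 350.
1 + 1/mu = 351.
(1 + 1/mu)/2 = 175.5 is not an integer, so k_max = floor(175.5) = 175.

175


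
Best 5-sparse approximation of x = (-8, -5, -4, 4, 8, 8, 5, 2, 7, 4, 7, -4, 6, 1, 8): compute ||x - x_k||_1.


Sorted |x_i| descending: [8, 8, 8, 8, 7, 7, 6, 5, 5, 4, 4, 4, 4, 2, 1]
Keep top 5: [8, 8, 8, 8, 7]
Tail entries: [7, 6, 5, 5, 4, 4, 4, 4, 2, 1]
L1 error = sum of tail = 42.

42


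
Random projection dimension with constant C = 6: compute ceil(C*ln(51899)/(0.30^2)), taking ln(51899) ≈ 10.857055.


ln(51899) ≈ 10.857055.
eps^2 = 0.30^2 = 0.09.
C*ln(N)/eps^2 ≈ 6*10.857055/0.09 ≈ 723.8037.
m = ceil(723.8037) = 724.

724


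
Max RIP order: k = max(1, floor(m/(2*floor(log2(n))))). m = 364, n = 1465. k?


floor(log2(1465)) = 10.
2*10 = 20.
m/(2*floor(log2(n))) = 364/20 ≈ 18.2.
floor = 18.
k = max(1, 18) = 18.

18


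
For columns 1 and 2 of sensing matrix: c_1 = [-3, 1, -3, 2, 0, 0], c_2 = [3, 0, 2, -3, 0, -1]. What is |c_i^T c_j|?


Inner product: -3*3 + 1*0 + -3*2 + 2*-3 + 0*0 + 0*-1
Products: [-9, 0, -6, -6, 0, 0]
Sum = -21.
|dot| = 21.

21


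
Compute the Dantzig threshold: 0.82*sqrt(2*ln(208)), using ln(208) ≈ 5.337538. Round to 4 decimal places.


ln(208) ≈ 5.337538.
2*ln(n) ≈ 10.675076.
sqrt(2*ln(n)) ≈ sqrt(10.675076) ≈ 3.267273.
threshold ≈ 0.82*3.267273 = 2.67916386 ≈ 2.6792.

2.6792


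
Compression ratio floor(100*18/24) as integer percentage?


100*m/n = 100*18/24 ≈ 75.0.
floor = 75.

75


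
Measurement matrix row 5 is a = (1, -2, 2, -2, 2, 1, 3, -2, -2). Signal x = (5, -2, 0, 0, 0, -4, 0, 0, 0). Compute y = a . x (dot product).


Non-zero terms: ['1*5', '-2*-2', '1*-4']
Products: [5, 4, -4]
y = sum = 5.

5


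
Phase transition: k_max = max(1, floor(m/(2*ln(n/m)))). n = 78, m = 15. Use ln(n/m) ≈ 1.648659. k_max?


n/m = 78/15 = 26/5.
ln(n/m) ≈ 1.648659.
2*ln(n/m) ≈ 3.297318.
m/(2*ln(n/m)) ≈ 15/3.297318 ≈ 4.5492.
floor = 4.
k_max = max(1, 4) = 4.

4


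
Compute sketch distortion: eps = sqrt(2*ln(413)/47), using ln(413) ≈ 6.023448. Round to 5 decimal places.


ln(413) ≈ 6.023448.
2*ln(N)/m ≈ 2*6.023448/47 ≈ 0.25631694.
eps = sqrt(0.25631694) ≈ 0.5062775 ≈ 0.50628.

0.50628


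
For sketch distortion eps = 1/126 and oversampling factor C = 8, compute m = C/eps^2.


1/eps = 126.
(1/eps)^2 = 15876.
m = 8*15876 = 127008.

127008


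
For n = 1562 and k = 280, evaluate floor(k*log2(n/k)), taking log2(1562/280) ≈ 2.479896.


log2(n/k) = log2(1562/280) ≈ 2.479896.
k*log2(n/k) ≈ 280*2.479896 = 694.37088.
floor(694.37088) = 694.

694


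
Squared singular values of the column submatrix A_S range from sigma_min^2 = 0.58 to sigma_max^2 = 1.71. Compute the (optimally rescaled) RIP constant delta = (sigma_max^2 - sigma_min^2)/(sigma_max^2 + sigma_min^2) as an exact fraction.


lambda_max - lambda_min = 1.71 - 0.58 = 1.13.
lambda_max + lambda_min = 1.71 + 0.58 = 2.29.
delta = 1.13/2.29 = 113/229.

113/229


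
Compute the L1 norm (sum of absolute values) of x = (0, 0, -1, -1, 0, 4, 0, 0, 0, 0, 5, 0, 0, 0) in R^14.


Non-zero entries: [(2, -1), (3, -1), (5, 4), (10, 5)]
Absolute values: [1, 1, 4, 5]
||x||_1 = sum = 11.

11


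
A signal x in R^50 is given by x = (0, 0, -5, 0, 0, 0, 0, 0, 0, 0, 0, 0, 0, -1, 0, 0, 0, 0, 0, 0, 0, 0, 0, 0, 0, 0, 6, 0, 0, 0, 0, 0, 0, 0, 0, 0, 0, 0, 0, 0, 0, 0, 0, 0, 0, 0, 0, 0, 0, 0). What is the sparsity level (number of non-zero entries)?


Non-zero positions: [2, 13, 26].
Sparsity = 3.

3


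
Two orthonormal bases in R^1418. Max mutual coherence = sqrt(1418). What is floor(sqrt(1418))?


37^2 = 1369 <= 1418 < 1444 = 38^2, so 37 <= sqrt(1418) < 38.
floor(sqrt(1418)) = 37.

37


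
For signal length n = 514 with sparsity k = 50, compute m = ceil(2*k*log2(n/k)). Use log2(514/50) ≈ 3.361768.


log2(n/k) = log2(514/50) ≈ 3.361768.
2*k*log2(n/k) ≈ 2*50*3.361768 = 336.1768.
m = ceil(336.1768) = 337.

337


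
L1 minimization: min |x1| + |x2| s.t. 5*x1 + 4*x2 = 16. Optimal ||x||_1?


Axis intercepts:
  x1 = 16/5, x2 = 0: L1 = 16/5
  x1 = 0, x2 = 4: L1 = 4
x* = (16/5, 0)
||x*||_1 = 16/5.

16/5


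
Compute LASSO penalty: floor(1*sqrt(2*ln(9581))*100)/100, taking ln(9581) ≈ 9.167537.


ln(9581) ≈ 9.167537.
2*ln(n) ≈ 18.335074.
sqrt(2*ln(n)) ≈ sqrt(18.335074) ≈ 4.281947.
lambda ≈ 1*4.281947 = 4.281947.
floor(lambda*100)/100 = 4.28.

4.28


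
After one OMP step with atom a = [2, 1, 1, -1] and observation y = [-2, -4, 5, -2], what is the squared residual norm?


a^T a = 7.
a^T y = -1.
coeff = -1/7 = -1/7.
||r||^2 = 342/7.

342/7


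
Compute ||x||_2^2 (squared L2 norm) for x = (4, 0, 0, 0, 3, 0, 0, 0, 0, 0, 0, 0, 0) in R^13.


Non-zero entries: [(0, 4), (4, 3)]
Squares: [16, 9]
||x||_2^2 = sum = 25.

25


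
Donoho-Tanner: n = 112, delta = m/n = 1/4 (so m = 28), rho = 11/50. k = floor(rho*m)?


m = 1/4*112 = 28.
rho = 11/50.
rho*m = 11/50*28 = 6.16.
k = floor(6.16) = 6.

6


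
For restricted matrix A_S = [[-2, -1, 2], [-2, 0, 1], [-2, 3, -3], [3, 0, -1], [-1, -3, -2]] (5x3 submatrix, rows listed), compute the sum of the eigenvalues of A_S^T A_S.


Sum of eigenvalues of A_S^T A_S = trace(A_S^T A_S) = sum of squared column norms of A_S.
A_S^T A_S diagonal: [22, 19, 19].
trace = 22 + 19 + 19 = 60.

60


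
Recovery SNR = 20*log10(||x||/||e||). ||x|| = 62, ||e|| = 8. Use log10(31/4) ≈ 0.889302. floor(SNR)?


||x||/||e|| = 62/8 = 31/4.
log10(31/4) ≈ 0.889302.
20*log10(||x||/||e||) ≈ 20*0.889302 = 17.78604.
floor(17.78604) = 17.

17


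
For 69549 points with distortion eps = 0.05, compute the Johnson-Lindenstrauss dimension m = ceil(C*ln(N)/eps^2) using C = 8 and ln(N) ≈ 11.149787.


ln(69549) ≈ 11.149787.
eps^2 = 0.05^2 = 0.0025.
C*ln(N)/eps^2 ≈ 8*11.149787/0.0025 ≈ 35679.3184.
m = ceil(35679.3184) = 35680.

35680
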